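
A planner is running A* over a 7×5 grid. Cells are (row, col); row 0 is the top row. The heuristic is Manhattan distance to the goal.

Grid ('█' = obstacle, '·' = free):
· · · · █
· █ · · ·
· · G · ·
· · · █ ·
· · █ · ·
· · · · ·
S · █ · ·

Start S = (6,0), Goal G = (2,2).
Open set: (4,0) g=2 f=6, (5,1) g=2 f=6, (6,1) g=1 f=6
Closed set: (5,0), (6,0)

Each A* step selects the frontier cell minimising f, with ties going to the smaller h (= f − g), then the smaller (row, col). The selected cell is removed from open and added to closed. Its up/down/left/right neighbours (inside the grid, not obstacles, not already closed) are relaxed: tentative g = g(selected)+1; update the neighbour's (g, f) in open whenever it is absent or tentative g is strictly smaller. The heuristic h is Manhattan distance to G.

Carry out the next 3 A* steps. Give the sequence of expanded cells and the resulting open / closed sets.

step 1: expand (4,0) (f=6, h=4) → closed; open now [(3,0) g=3 f=6, (4,1) g=3 f=6, (5,1) g=2 f=6, (6,1) g=1 f=6]
step 2: expand (3,0) (f=6, h=3) → closed; open now [(2,0) g=4 f=6, (3,1) g=4 f=6, (4,1) g=3 f=6, (5,1) g=2 f=6, (6,1) g=1 f=6]
step 3: expand (2,0) (f=6, h=2) → closed; open now [(1,0) g=5 f=8, (2,1) g=5 f=6, (3,1) g=4 f=6, (4,1) g=3 f=6, (5,1) g=2 f=6, (6,1) g=1 f=6]

order=[(4,0) → (3,0) → (2,0)]; open=[(1,0) g=5 f=8, (2,1) g=5 f=6, (3,1) g=4 f=6, (4,1) g=3 f=6, (5,1) g=2 f=6, (6,1) g=1 f=6]; closed=[(2,0), (3,0), (4,0), (5,0), (6,0)]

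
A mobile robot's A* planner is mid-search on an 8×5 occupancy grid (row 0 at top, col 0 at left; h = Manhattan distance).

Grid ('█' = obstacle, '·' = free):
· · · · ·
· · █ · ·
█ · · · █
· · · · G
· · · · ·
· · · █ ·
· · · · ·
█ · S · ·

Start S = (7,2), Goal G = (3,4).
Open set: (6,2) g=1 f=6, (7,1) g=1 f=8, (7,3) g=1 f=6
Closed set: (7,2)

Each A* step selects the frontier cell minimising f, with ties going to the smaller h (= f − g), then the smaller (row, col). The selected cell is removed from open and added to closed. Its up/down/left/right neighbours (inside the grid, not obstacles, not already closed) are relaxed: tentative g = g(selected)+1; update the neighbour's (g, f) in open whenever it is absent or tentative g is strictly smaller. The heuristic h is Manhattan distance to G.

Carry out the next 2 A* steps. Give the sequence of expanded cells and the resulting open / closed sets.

order=[(6,2) → (5,2)]; open=[(4,2) g=3 f=6, (5,1) g=3 f=8, (6,1) g=2 f=8, (6,3) g=2 f=6, (7,1) g=1 f=8, (7,3) g=1 f=6]; closed=[(5,2), (6,2), (7,2)]

step 1: expand (6,2) (f=6, h=5) → closed; open now [(5,2) g=2 f=6, (6,1) g=2 f=8, (6,3) g=2 f=6, (7,1) g=1 f=8, (7,3) g=1 f=6]
step 2: expand (5,2) (f=6, h=4) → closed; open now [(4,2) g=3 f=6, (5,1) g=3 f=8, (6,1) g=2 f=8, (6,3) g=2 f=6, (7,1) g=1 f=8, (7,3) g=1 f=6]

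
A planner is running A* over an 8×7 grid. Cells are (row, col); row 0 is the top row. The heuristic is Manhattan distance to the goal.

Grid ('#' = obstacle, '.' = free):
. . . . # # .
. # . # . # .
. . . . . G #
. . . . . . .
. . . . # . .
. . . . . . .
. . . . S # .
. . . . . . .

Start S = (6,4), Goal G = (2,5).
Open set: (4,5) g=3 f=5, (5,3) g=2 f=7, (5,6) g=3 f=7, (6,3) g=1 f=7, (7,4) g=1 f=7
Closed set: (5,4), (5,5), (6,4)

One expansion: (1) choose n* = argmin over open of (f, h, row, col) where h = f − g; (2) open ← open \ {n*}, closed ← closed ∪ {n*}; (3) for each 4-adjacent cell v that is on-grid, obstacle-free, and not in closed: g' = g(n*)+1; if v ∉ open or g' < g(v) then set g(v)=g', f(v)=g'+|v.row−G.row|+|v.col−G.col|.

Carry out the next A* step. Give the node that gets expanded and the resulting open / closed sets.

expanded=(4,5); open=[(3,5) g=4 f=5, (4,6) g=4 f=7, (5,3) g=2 f=7, (5,6) g=3 f=7, (6,3) g=1 f=7, (7,4) g=1 f=7]; closed=[(4,5), (5,4), (5,5), (6,4)]

step 1: expand (4,5) (f=5, h=2) → closed; open now [(3,5) g=4 f=5, (4,6) g=4 f=7, (5,3) g=2 f=7, (5,6) g=3 f=7, (6,3) g=1 f=7, (7,4) g=1 f=7]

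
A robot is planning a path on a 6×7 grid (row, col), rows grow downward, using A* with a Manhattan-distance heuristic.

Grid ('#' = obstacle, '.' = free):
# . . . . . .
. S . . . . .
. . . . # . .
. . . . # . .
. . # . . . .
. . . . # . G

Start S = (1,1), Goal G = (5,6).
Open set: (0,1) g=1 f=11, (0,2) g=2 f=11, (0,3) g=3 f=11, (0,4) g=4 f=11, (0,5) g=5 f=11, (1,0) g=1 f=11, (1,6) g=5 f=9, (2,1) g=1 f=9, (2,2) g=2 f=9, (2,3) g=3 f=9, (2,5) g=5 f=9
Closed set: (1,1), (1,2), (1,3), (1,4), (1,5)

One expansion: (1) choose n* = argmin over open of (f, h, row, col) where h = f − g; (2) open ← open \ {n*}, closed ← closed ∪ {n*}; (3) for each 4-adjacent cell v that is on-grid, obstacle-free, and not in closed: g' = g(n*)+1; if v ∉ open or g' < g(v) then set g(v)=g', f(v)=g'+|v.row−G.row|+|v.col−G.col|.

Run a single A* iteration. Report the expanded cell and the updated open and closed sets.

step 1: expand (1,6) (f=9, h=4) → closed; open now [(0,1) g=1 f=11, (0,2) g=2 f=11, (0,3) g=3 f=11, (0,4) g=4 f=11, (0,5) g=5 f=11, (0,6) g=6 f=11, (1,0) g=1 f=11, (2,1) g=1 f=9, (2,2) g=2 f=9, (2,3) g=3 f=9, (2,5) g=5 f=9, (2,6) g=6 f=9]

expanded=(1,6); open=[(0,1) g=1 f=11, (0,2) g=2 f=11, (0,3) g=3 f=11, (0,4) g=4 f=11, (0,5) g=5 f=11, (0,6) g=6 f=11, (1,0) g=1 f=11, (2,1) g=1 f=9, (2,2) g=2 f=9, (2,3) g=3 f=9, (2,5) g=5 f=9, (2,6) g=6 f=9]; closed=[(1,1), (1,2), (1,3), (1,4), (1,5), (1,6)]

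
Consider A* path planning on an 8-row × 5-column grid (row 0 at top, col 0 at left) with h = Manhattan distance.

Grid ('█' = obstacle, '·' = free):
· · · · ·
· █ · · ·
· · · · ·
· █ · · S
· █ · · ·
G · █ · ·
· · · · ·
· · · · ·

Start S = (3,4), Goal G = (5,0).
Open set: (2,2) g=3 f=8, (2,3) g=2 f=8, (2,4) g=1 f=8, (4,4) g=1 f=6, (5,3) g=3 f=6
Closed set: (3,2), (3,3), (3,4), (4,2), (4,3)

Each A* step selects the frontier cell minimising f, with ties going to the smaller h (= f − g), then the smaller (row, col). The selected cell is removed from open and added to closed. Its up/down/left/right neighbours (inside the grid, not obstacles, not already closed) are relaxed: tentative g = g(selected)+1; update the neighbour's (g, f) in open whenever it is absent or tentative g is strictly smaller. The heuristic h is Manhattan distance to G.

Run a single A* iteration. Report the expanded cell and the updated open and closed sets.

expanded=(5,3); open=[(2,2) g=3 f=8, (2,3) g=2 f=8, (2,4) g=1 f=8, (4,4) g=1 f=6, (5,4) g=4 f=8, (6,3) g=4 f=8]; closed=[(3,2), (3,3), (3,4), (4,2), (4,3), (5,3)]

step 1: expand (5,3) (f=6, h=3) → closed; open now [(2,2) g=3 f=8, (2,3) g=2 f=8, (2,4) g=1 f=8, (4,4) g=1 f=6, (5,4) g=4 f=8, (6,3) g=4 f=8]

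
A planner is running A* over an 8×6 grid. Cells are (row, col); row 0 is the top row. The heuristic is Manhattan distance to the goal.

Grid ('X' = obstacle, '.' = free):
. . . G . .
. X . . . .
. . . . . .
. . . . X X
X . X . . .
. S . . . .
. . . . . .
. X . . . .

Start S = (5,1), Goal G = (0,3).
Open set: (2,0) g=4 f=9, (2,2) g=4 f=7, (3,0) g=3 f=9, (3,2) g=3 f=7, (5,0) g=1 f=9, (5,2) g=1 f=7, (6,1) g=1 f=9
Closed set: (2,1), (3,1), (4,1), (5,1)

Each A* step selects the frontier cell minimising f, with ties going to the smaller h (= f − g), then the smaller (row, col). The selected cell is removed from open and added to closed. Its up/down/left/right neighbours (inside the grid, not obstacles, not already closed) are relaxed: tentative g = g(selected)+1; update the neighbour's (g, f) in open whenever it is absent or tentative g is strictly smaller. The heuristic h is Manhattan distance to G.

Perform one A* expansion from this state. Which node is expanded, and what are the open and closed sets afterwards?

expanded=(2,2); open=[(1,2) g=5 f=7, (2,0) g=4 f=9, (2,3) g=5 f=7, (3,0) g=3 f=9, (3,2) g=3 f=7, (5,0) g=1 f=9, (5,2) g=1 f=7, (6,1) g=1 f=9]; closed=[(2,1), (2,2), (3,1), (4,1), (5,1)]

step 1: expand (2,2) (f=7, h=3) → closed; open now [(1,2) g=5 f=7, (2,0) g=4 f=9, (2,3) g=5 f=7, (3,0) g=3 f=9, (3,2) g=3 f=7, (5,0) g=1 f=9, (5,2) g=1 f=7, (6,1) g=1 f=9]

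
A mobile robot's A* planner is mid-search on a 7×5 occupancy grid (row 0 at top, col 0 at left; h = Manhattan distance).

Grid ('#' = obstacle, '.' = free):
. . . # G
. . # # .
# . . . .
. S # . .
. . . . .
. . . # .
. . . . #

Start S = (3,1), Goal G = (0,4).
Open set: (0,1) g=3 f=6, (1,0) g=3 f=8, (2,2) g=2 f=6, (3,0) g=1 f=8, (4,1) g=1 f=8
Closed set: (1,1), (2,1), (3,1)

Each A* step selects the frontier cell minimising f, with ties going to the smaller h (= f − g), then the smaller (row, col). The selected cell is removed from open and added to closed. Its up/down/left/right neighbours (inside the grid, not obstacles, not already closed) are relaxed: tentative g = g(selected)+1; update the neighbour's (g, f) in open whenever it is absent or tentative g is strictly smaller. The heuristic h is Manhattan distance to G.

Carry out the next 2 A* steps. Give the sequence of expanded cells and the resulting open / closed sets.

step 1: expand (0,1) (f=6, h=3) → closed; open now [(0,0) g=4 f=8, (0,2) g=4 f=6, (1,0) g=3 f=8, (2,2) g=2 f=6, (3,0) g=1 f=8, (4,1) g=1 f=8]
step 2: expand (0,2) (f=6, h=2) → closed; open now [(0,0) g=4 f=8, (1,0) g=3 f=8, (2,2) g=2 f=6, (3,0) g=1 f=8, (4,1) g=1 f=8]

order=[(0,1) → (0,2)]; open=[(0,0) g=4 f=8, (1,0) g=3 f=8, (2,2) g=2 f=6, (3,0) g=1 f=8, (4,1) g=1 f=8]; closed=[(0,1), (0,2), (1,1), (2,1), (3,1)]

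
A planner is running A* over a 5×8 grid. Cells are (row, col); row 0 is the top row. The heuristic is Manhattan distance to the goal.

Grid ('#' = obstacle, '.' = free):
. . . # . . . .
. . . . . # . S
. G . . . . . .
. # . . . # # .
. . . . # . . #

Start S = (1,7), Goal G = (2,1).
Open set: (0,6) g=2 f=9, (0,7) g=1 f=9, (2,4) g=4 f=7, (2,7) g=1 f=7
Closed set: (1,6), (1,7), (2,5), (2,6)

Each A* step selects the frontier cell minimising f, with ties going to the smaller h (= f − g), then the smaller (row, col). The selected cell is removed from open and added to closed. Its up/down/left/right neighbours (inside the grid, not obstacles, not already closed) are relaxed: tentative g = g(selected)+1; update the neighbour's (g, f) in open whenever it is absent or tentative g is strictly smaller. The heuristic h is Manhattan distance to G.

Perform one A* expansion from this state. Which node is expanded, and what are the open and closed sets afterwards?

step 1: expand (2,4) (f=7, h=3) → closed; open now [(0,6) g=2 f=9, (0,7) g=1 f=9, (1,4) g=5 f=9, (2,3) g=5 f=7, (2,7) g=1 f=7, (3,4) g=5 f=9]

expanded=(2,4); open=[(0,6) g=2 f=9, (0,7) g=1 f=9, (1,4) g=5 f=9, (2,3) g=5 f=7, (2,7) g=1 f=7, (3,4) g=5 f=9]; closed=[(1,6), (1,7), (2,4), (2,5), (2,6)]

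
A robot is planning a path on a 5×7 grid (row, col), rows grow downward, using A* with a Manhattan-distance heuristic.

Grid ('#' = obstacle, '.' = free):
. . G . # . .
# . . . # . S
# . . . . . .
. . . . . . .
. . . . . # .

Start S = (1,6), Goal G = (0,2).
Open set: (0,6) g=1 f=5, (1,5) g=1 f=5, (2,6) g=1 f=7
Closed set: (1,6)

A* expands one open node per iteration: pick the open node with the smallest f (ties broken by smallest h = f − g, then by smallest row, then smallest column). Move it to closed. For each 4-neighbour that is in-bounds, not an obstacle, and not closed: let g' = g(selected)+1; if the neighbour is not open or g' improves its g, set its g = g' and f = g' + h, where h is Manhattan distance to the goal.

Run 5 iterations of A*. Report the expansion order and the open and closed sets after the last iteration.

step 1: expand (0,6) (f=5, h=4) → closed; open now [(0,5) g=2 f=5, (1,5) g=1 f=5, (2,6) g=1 f=7]
step 2: expand (0,5) (f=5, h=3) → closed; open now [(1,5) g=1 f=5, (2,6) g=1 f=7]
step 3: expand (1,5) (f=5, h=4) → closed; open now [(2,5) g=2 f=7, (2,6) g=1 f=7]
step 4: expand (2,5) (f=7, h=5) → closed; open now [(2,4) g=3 f=7, (2,6) g=1 f=7, (3,5) g=3 f=9]
step 5: expand (2,4) (f=7, h=4) → closed; open now [(2,3) g=4 f=7, (2,6) g=1 f=7, (3,4) g=4 f=9, (3,5) g=3 f=9]

order=[(0,6) → (0,5) → (1,5) → (2,5) → (2,4)]; open=[(2,3) g=4 f=7, (2,6) g=1 f=7, (3,4) g=4 f=9, (3,5) g=3 f=9]; closed=[(0,5), (0,6), (1,5), (1,6), (2,4), (2,5)]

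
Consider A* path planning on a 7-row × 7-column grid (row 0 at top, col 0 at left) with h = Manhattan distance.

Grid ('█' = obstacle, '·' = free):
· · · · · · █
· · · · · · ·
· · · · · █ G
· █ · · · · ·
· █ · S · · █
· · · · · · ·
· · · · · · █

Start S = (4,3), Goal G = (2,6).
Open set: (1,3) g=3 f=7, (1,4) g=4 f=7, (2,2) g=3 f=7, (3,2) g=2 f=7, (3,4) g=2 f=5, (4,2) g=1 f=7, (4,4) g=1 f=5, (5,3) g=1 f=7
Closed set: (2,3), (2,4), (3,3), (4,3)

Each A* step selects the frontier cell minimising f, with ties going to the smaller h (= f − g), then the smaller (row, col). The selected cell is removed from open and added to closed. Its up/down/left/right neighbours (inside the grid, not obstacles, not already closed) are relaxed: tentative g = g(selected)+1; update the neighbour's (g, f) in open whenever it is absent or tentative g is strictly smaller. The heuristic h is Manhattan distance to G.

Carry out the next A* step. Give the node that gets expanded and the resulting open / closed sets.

expanded=(3,4); open=[(1,3) g=3 f=7, (1,4) g=4 f=7, (2,2) g=3 f=7, (3,2) g=2 f=7, (3,5) g=3 f=5, (4,2) g=1 f=7, (4,4) g=1 f=5, (5,3) g=1 f=7]; closed=[(2,3), (2,4), (3,3), (3,4), (4,3)]

step 1: expand (3,4) (f=5, h=3) → closed; open now [(1,3) g=3 f=7, (1,4) g=4 f=7, (2,2) g=3 f=7, (3,2) g=2 f=7, (3,5) g=3 f=5, (4,2) g=1 f=7, (4,4) g=1 f=5, (5,3) g=1 f=7]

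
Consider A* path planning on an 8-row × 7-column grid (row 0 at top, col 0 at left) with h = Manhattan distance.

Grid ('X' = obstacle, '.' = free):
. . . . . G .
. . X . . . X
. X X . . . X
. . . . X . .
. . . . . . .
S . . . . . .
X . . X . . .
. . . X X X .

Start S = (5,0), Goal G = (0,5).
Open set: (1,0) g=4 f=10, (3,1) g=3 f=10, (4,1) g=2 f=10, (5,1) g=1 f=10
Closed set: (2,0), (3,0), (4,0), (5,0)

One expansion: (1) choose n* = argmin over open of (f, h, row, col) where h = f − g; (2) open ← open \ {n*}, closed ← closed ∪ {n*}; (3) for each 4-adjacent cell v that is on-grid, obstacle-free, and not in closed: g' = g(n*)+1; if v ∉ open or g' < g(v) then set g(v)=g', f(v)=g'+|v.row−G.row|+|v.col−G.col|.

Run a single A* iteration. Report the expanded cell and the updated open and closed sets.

step 1: expand (1,0) (f=10, h=6) → closed; open now [(0,0) g=5 f=10, (1,1) g=5 f=10, (3,1) g=3 f=10, (4,1) g=2 f=10, (5,1) g=1 f=10]

expanded=(1,0); open=[(0,0) g=5 f=10, (1,1) g=5 f=10, (3,1) g=3 f=10, (4,1) g=2 f=10, (5,1) g=1 f=10]; closed=[(1,0), (2,0), (3,0), (4,0), (5,0)]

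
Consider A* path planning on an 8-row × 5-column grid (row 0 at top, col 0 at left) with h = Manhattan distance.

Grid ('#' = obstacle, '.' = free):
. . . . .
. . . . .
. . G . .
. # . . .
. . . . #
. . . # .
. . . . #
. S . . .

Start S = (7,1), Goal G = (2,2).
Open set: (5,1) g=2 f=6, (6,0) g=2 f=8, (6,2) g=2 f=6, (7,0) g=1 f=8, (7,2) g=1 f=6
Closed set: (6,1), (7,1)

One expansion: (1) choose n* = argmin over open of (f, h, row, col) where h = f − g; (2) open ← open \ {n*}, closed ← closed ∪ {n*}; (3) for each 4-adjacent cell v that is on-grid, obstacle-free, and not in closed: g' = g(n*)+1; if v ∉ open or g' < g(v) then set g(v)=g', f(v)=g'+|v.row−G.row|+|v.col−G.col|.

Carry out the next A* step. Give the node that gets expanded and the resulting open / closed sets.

step 1: expand (5,1) (f=6, h=4) → closed; open now [(4,1) g=3 f=6, (5,0) g=3 f=8, (5,2) g=3 f=6, (6,0) g=2 f=8, (6,2) g=2 f=6, (7,0) g=1 f=8, (7,2) g=1 f=6]

expanded=(5,1); open=[(4,1) g=3 f=6, (5,0) g=3 f=8, (5,2) g=3 f=6, (6,0) g=2 f=8, (6,2) g=2 f=6, (7,0) g=1 f=8, (7,2) g=1 f=6]; closed=[(5,1), (6,1), (7,1)]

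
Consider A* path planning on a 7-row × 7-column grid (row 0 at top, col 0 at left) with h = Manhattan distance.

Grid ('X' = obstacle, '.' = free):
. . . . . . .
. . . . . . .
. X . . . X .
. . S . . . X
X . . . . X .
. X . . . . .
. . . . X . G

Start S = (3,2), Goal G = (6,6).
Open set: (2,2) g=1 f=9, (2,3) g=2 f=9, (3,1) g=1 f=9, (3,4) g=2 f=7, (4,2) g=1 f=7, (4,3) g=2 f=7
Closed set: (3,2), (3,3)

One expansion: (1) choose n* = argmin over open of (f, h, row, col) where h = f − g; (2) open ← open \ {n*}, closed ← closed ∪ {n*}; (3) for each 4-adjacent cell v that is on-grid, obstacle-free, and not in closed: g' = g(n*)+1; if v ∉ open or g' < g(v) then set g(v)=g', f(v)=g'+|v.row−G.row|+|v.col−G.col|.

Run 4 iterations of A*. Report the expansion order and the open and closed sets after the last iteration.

step 1: expand (3,4) (f=7, h=5) → closed; open now [(2,2) g=1 f=9, (2,3) g=2 f=9, (2,4) g=3 f=9, (3,1) g=1 f=9, (3,5) g=3 f=7, (4,2) g=1 f=7, (4,3) g=2 f=7, (4,4) g=3 f=7]
step 2: expand (3,5) (f=7, h=4) → closed; open now [(2,2) g=1 f=9, (2,3) g=2 f=9, (2,4) g=3 f=9, (3,1) g=1 f=9, (4,2) g=1 f=7, (4,3) g=2 f=7, (4,4) g=3 f=7]
step 3: expand (4,4) (f=7, h=4) → closed; open now [(2,2) g=1 f=9, (2,3) g=2 f=9, (2,4) g=3 f=9, (3,1) g=1 f=9, (4,2) g=1 f=7, (4,3) g=2 f=7, (5,4) g=4 f=7]
step 4: expand (5,4) (f=7, h=3) → closed; open now [(2,2) g=1 f=9, (2,3) g=2 f=9, (2,4) g=3 f=9, (3,1) g=1 f=9, (4,2) g=1 f=7, (4,3) g=2 f=7, (5,3) g=5 f=9, (5,5) g=5 f=7]

order=[(3,4) → (3,5) → (4,4) → (5,4)]; open=[(2,2) g=1 f=9, (2,3) g=2 f=9, (2,4) g=3 f=9, (3,1) g=1 f=9, (4,2) g=1 f=7, (4,3) g=2 f=7, (5,3) g=5 f=9, (5,5) g=5 f=7]; closed=[(3,2), (3,3), (3,4), (3,5), (4,4), (5,4)]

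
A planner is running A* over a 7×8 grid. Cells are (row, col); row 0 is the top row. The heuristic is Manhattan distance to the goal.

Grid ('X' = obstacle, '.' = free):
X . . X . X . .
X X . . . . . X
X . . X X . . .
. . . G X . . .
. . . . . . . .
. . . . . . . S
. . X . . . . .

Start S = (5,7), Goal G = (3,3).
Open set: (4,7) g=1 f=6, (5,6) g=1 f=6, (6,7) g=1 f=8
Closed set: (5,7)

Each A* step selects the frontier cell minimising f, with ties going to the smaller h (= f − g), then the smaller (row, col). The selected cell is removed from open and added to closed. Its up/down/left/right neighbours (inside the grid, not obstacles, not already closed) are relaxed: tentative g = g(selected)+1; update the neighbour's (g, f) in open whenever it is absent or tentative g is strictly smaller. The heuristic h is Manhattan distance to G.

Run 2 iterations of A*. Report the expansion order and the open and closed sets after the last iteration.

step 1: expand (4,7) (f=6, h=5) → closed; open now [(3,7) g=2 f=6, (4,6) g=2 f=6, (5,6) g=1 f=6, (6,7) g=1 f=8]
step 2: expand (3,7) (f=6, h=4) → closed; open now [(2,7) g=3 f=8, (3,6) g=3 f=6, (4,6) g=2 f=6, (5,6) g=1 f=6, (6,7) g=1 f=8]

order=[(4,7) → (3,7)]; open=[(2,7) g=3 f=8, (3,6) g=3 f=6, (4,6) g=2 f=6, (5,6) g=1 f=6, (6,7) g=1 f=8]; closed=[(3,7), (4,7), (5,7)]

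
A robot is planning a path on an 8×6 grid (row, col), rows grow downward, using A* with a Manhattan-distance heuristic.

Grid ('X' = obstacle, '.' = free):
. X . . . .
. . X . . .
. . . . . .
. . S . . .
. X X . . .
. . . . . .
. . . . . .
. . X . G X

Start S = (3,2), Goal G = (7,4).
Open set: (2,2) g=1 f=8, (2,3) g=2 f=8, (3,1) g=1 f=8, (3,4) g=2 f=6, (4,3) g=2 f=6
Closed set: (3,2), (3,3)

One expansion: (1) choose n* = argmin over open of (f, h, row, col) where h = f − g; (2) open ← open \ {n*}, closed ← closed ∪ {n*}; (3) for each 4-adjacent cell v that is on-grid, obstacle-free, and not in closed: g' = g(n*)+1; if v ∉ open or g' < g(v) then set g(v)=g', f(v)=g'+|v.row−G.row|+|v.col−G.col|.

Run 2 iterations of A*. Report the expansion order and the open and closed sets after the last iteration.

step 1: expand (3,4) (f=6, h=4) → closed; open now [(2,2) g=1 f=8, (2,3) g=2 f=8, (2,4) g=3 f=8, (3,1) g=1 f=8, (3,5) g=3 f=8, (4,3) g=2 f=6, (4,4) g=3 f=6]
step 2: expand (4,4) (f=6, h=3) → closed; open now [(2,2) g=1 f=8, (2,3) g=2 f=8, (2,4) g=3 f=8, (3,1) g=1 f=8, (3,5) g=3 f=8, (4,3) g=2 f=6, (4,5) g=4 f=8, (5,4) g=4 f=6]

order=[(3,4) → (4,4)]; open=[(2,2) g=1 f=8, (2,3) g=2 f=8, (2,4) g=3 f=8, (3,1) g=1 f=8, (3,5) g=3 f=8, (4,3) g=2 f=6, (4,5) g=4 f=8, (5,4) g=4 f=6]; closed=[(3,2), (3,3), (3,4), (4,4)]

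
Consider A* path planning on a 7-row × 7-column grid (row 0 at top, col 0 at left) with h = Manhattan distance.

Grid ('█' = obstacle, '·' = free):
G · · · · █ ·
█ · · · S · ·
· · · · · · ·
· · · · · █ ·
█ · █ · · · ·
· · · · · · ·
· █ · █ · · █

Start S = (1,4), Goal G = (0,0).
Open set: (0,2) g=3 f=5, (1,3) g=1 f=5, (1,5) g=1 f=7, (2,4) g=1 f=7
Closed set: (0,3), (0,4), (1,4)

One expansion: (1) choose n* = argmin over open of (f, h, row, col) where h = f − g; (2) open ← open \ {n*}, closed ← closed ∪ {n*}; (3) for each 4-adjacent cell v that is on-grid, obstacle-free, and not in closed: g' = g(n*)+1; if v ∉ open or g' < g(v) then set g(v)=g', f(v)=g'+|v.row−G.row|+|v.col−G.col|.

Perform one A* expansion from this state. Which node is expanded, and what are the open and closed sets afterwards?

expanded=(0,2); open=[(0,1) g=4 f=5, (1,2) g=4 f=7, (1,3) g=1 f=5, (1,5) g=1 f=7, (2,4) g=1 f=7]; closed=[(0,2), (0,3), (0,4), (1,4)]

step 1: expand (0,2) (f=5, h=2) → closed; open now [(0,1) g=4 f=5, (1,2) g=4 f=7, (1,3) g=1 f=5, (1,5) g=1 f=7, (2,4) g=1 f=7]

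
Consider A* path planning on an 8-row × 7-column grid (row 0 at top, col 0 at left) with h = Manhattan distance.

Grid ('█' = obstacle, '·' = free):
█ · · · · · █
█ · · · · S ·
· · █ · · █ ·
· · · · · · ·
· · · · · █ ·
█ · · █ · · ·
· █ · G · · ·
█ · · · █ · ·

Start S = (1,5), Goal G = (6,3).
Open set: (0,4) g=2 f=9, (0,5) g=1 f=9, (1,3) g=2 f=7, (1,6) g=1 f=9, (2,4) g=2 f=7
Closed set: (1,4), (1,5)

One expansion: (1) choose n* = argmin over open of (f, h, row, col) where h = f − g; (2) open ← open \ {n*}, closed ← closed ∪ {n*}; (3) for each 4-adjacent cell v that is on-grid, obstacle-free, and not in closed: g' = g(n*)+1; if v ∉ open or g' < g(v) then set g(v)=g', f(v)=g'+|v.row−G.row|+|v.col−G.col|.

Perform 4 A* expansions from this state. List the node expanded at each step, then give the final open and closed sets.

step 1: expand (1,3) (f=7, h=5) → closed; open now [(0,3) g=3 f=9, (0,4) g=2 f=9, (0,5) g=1 f=9, (1,2) g=3 f=9, (1,6) g=1 f=9, (2,3) g=3 f=7, (2,4) g=2 f=7]
step 2: expand (2,3) (f=7, h=4) → closed; open now [(0,3) g=3 f=9, (0,4) g=2 f=9, (0,5) g=1 f=9, (1,2) g=3 f=9, (1,6) g=1 f=9, (2,4) g=2 f=7, (3,3) g=4 f=7]
step 3: expand (3,3) (f=7, h=3) → closed; open now [(0,3) g=3 f=9, (0,4) g=2 f=9, (0,5) g=1 f=9, (1,2) g=3 f=9, (1,6) g=1 f=9, (2,4) g=2 f=7, (3,2) g=5 f=9, (3,4) g=5 f=9, (4,3) g=5 f=7]
step 4: expand (4,3) (f=7, h=2) → closed; open now [(0,3) g=3 f=9, (0,4) g=2 f=9, (0,5) g=1 f=9, (1,2) g=3 f=9, (1,6) g=1 f=9, (2,4) g=2 f=7, (3,2) g=5 f=9, (3,4) g=5 f=9, (4,2) g=6 f=9, (4,4) g=6 f=9]

order=[(1,3) → (2,3) → (3,3) → (4,3)]; open=[(0,3) g=3 f=9, (0,4) g=2 f=9, (0,5) g=1 f=9, (1,2) g=3 f=9, (1,6) g=1 f=9, (2,4) g=2 f=7, (3,2) g=5 f=9, (3,4) g=5 f=9, (4,2) g=6 f=9, (4,4) g=6 f=9]; closed=[(1,3), (1,4), (1,5), (2,3), (3,3), (4,3)]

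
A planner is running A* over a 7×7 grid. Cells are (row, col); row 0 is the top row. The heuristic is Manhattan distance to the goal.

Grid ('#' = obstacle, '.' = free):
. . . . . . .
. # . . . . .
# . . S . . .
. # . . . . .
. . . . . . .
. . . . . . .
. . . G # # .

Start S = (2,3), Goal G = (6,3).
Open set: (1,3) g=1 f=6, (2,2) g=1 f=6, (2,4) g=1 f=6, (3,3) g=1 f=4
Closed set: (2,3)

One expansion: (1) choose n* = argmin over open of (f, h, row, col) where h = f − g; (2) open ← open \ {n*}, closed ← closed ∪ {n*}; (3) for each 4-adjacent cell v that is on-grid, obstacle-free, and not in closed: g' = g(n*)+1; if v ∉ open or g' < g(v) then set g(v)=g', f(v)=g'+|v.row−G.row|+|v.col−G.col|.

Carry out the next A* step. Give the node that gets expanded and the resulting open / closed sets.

step 1: expand (3,3) (f=4, h=3) → closed; open now [(1,3) g=1 f=6, (2,2) g=1 f=6, (2,4) g=1 f=6, (3,2) g=2 f=6, (3,4) g=2 f=6, (4,3) g=2 f=4]

expanded=(3,3); open=[(1,3) g=1 f=6, (2,2) g=1 f=6, (2,4) g=1 f=6, (3,2) g=2 f=6, (3,4) g=2 f=6, (4,3) g=2 f=4]; closed=[(2,3), (3,3)]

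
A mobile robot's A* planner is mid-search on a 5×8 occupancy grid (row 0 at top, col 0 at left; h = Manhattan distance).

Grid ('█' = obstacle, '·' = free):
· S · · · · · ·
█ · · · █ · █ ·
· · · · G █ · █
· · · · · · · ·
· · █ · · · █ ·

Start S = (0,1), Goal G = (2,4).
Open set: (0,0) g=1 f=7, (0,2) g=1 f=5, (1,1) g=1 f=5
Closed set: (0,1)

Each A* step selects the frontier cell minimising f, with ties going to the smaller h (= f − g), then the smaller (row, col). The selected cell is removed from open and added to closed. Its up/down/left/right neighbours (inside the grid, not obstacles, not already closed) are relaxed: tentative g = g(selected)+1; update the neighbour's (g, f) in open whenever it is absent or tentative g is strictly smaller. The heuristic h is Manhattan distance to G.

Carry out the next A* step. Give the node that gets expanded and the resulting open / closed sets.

step 1: expand (0,2) (f=5, h=4) → closed; open now [(0,0) g=1 f=7, (0,3) g=2 f=5, (1,1) g=1 f=5, (1,2) g=2 f=5]

expanded=(0,2); open=[(0,0) g=1 f=7, (0,3) g=2 f=5, (1,1) g=1 f=5, (1,2) g=2 f=5]; closed=[(0,1), (0,2)]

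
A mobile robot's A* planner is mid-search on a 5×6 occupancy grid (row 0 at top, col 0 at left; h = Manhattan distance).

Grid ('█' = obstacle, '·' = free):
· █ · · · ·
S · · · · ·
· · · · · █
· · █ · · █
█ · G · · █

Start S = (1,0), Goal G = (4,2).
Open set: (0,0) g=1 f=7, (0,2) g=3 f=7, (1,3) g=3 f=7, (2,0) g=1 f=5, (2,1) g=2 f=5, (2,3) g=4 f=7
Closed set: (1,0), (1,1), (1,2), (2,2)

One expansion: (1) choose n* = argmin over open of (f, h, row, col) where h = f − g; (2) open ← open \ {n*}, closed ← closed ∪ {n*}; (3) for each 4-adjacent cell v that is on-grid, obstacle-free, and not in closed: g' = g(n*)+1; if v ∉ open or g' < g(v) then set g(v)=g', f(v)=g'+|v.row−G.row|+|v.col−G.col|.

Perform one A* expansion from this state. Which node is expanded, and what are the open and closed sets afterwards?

step 1: expand (2,1) (f=5, h=3) → closed; open now [(0,0) g=1 f=7, (0,2) g=3 f=7, (1,3) g=3 f=7, (2,0) g=1 f=5, (2,3) g=4 f=7, (3,1) g=3 f=5]

expanded=(2,1); open=[(0,0) g=1 f=7, (0,2) g=3 f=7, (1,3) g=3 f=7, (2,0) g=1 f=5, (2,3) g=4 f=7, (3,1) g=3 f=5]; closed=[(1,0), (1,1), (1,2), (2,1), (2,2)]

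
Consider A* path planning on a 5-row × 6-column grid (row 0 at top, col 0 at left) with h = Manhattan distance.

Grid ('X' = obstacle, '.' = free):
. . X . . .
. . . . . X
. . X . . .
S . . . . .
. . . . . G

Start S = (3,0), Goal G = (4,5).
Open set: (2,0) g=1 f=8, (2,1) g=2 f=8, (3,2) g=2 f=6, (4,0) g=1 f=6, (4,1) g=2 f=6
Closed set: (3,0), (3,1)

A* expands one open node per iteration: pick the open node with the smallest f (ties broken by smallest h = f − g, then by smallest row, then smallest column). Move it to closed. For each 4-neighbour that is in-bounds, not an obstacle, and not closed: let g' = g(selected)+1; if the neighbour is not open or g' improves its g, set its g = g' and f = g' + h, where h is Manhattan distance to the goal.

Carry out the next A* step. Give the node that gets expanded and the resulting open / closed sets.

expanded=(3,2); open=[(2,0) g=1 f=8, (2,1) g=2 f=8, (3,3) g=3 f=6, (4,0) g=1 f=6, (4,1) g=2 f=6, (4,2) g=3 f=6]; closed=[(3,0), (3,1), (3,2)]

step 1: expand (3,2) (f=6, h=4) → closed; open now [(2,0) g=1 f=8, (2,1) g=2 f=8, (3,3) g=3 f=6, (4,0) g=1 f=6, (4,1) g=2 f=6, (4,2) g=3 f=6]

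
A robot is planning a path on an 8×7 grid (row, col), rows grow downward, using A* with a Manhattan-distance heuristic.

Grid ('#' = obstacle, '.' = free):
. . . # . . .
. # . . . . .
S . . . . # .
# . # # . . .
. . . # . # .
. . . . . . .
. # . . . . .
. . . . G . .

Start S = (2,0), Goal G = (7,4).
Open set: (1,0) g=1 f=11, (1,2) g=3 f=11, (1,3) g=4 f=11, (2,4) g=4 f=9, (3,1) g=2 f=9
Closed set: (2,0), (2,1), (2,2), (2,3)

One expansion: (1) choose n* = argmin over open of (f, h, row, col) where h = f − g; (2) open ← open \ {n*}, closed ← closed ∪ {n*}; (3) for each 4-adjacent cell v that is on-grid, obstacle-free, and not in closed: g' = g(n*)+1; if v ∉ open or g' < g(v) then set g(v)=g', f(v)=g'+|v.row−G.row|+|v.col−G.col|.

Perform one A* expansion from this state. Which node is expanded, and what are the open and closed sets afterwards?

expanded=(2,4); open=[(1,0) g=1 f=11, (1,2) g=3 f=11, (1,3) g=4 f=11, (1,4) g=5 f=11, (3,1) g=2 f=9, (3,4) g=5 f=9]; closed=[(2,0), (2,1), (2,2), (2,3), (2,4)]

step 1: expand (2,4) (f=9, h=5) → closed; open now [(1,0) g=1 f=11, (1,2) g=3 f=11, (1,3) g=4 f=11, (1,4) g=5 f=11, (3,1) g=2 f=9, (3,4) g=5 f=9]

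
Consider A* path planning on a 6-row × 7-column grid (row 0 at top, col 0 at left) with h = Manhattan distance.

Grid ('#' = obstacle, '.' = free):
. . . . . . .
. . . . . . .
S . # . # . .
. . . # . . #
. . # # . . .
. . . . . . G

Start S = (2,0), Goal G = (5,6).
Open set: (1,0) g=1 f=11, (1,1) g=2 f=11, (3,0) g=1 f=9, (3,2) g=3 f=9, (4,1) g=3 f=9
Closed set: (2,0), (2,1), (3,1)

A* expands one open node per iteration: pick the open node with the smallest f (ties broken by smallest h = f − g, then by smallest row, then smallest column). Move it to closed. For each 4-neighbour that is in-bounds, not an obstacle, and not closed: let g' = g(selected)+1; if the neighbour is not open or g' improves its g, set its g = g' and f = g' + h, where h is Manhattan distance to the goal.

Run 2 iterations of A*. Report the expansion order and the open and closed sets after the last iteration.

step 1: expand (3,2) (f=9, h=6) → closed; open now [(1,0) g=1 f=11, (1,1) g=2 f=11, (3,0) g=1 f=9, (4,1) g=3 f=9]
step 2: expand (4,1) (f=9, h=6) → closed; open now [(1,0) g=1 f=11, (1,1) g=2 f=11, (3,0) g=1 f=9, (4,0) g=4 f=11, (5,1) g=4 f=9]

order=[(3,2) → (4,1)]; open=[(1,0) g=1 f=11, (1,1) g=2 f=11, (3,0) g=1 f=9, (4,0) g=4 f=11, (5,1) g=4 f=9]; closed=[(2,0), (2,1), (3,1), (3,2), (4,1)]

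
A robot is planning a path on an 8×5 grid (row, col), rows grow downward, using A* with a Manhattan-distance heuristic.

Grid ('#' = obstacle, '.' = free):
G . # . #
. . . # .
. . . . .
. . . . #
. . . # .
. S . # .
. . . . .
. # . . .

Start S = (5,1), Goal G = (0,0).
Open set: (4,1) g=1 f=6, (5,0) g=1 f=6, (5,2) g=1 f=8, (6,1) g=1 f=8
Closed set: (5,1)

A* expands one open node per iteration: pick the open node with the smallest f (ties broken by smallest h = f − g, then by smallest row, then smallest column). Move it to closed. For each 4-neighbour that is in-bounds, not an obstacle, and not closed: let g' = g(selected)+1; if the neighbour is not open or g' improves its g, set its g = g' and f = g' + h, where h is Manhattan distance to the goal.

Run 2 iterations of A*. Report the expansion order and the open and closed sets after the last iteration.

step 1: expand (4,1) (f=6, h=5) → closed; open now [(3,1) g=2 f=6, (4,0) g=2 f=6, (4,2) g=2 f=8, (5,0) g=1 f=6, (5,2) g=1 f=8, (6,1) g=1 f=8]
step 2: expand (3,1) (f=6, h=4) → closed; open now [(2,1) g=3 f=6, (3,0) g=3 f=6, (3,2) g=3 f=8, (4,0) g=2 f=6, (4,2) g=2 f=8, (5,0) g=1 f=6, (5,2) g=1 f=8, (6,1) g=1 f=8]

order=[(4,1) → (3,1)]; open=[(2,1) g=3 f=6, (3,0) g=3 f=6, (3,2) g=3 f=8, (4,0) g=2 f=6, (4,2) g=2 f=8, (5,0) g=1 f=6, (5,2) g=1 f=8, (6,1) g=1 f=8]; closed=[(3,1), (4,1), (5,1)]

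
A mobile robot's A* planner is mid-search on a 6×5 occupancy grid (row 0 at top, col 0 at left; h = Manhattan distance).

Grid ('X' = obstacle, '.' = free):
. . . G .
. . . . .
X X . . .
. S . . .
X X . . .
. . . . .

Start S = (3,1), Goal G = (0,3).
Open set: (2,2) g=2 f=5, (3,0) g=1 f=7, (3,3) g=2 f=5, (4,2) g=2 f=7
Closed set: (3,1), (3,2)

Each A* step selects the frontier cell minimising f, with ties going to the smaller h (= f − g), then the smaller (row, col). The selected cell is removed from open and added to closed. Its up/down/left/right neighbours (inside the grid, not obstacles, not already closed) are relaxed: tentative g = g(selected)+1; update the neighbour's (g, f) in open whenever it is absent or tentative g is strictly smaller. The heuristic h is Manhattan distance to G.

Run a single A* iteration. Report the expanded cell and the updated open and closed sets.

step 1: expand (2,2) (f=5, h=3) → closed; open now [(1,2) g=3 f=5, (2,3) g=3 f=5, (3,0) g=1 f=7, (3,3) g=2 f=5, (4,2) g=2 f=7]

expanded=(2,2); open=[(1,2) g=3 f=5, (2,3) g=3 f=5, (3,0) g=1 f=7, (3,3) g=2 f=5, (4,2) g=2 f=7]; closed=[(2,2), (3,1), (3,2)]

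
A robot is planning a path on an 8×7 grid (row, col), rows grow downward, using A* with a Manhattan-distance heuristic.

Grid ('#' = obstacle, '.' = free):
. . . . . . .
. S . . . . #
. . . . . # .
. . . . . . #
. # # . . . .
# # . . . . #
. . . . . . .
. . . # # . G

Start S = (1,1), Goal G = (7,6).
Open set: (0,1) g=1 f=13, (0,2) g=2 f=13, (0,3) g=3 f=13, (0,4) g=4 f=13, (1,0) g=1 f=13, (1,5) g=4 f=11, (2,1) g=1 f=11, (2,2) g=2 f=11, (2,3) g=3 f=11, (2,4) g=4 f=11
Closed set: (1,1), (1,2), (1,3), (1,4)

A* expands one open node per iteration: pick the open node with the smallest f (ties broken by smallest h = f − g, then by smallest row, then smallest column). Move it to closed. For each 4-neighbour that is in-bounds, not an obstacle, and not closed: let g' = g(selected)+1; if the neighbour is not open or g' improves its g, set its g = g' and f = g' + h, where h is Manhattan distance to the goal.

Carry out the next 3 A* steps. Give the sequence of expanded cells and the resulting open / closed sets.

order=[(1,5) → (2,4) → (3,4)]; open=[(0,1) g=1 f=13, (0,2) g=2 f=13, (0,3) g=3 f=13, (0,4) g=4 f=13, (0,5) g=5 f=13, (1,0) g=1 f=13, (2,1) g=1 f=11, (2,2) g=2 f=11, (2,3) g=3 f=11, (3,3) g=6 f=13, (3,5) g=6 f=11, (4,4) g=6 f=11]; closed=[(1,1), (1,2), (1,3), (1,4), (1,5), (2,4), (3,4)]

step 1: expand (1,5) (f=11, h=7) → closed; open now [(0,1) g=1 f=13, (0,2) g=2 f=13, (0,3) g=3 f=13, (0,4) g=4 f=13, (0,5) g=5 f=13, (1,0) g=1 f=13, (2,1) g=1 f=11, (2,2) g=2 f=11, (2,3) g=3 f=11, (2,4) g=4 f=11]
step 2: expand (2,4) (f=11, h=7) → closed; open now [(0,1) g=1 f=13, (0,2) g=2 f=13, (0,3) g=3 f=13, (0,4) g=4 f=13, (0,5) g=5 f=13, (1,0) g=1 f=13, (2,1) g=1 f=11, (2,2) g=2 f=11, (2,3) g=3 f=11, (3,4) g=5 f=11]
step 3: expand (3,4) (f=11, h=6) → closed; open now [(0,1) g=1 f=13, (0,2) g=2 f=13, (0,3) g=3 f=13, (0,4) g=4 f=13, (0,5) g=5 f=13, (1,0) g=1 f=13, (2,1) g=1 f=11, (2,2) g=2 f=11, (2,3) g=3 f=11, (3,3) g=6 f=13, (3,5) g=6 f=11, (4,4) g=6 f=11]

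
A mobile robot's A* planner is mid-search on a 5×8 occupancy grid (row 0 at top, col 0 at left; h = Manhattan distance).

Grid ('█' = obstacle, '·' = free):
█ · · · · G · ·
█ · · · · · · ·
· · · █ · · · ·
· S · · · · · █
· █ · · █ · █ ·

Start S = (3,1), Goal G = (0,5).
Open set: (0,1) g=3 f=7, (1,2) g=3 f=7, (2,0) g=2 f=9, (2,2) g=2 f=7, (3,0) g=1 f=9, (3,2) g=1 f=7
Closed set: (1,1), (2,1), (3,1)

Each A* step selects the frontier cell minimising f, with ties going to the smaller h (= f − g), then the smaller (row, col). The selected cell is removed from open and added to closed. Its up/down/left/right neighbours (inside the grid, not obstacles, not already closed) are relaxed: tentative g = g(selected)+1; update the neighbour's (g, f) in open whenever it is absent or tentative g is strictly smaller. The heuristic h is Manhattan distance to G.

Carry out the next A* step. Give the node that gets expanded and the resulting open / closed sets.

expanded=(0,1); open=[(0,2) g=4 f=7, (1,2) g=3 f=7, (2,0) g=2 f=9, (2,2) g=2 f=7, (3,0) g=1 f=9, (3,2) g=1 f=7]; closed=[(0,1), (1,1), (2,1), (3,1)]

step 1: expand (0,1) (f=7, h=4) → closed; open now [(0,2) g=4 f=7, (1,2) g=3 f=7, (2,0) g=2 f=9, (2,2) g=2 f=7, (3,0) g=1 f=9, (3,2) g=1 f=7]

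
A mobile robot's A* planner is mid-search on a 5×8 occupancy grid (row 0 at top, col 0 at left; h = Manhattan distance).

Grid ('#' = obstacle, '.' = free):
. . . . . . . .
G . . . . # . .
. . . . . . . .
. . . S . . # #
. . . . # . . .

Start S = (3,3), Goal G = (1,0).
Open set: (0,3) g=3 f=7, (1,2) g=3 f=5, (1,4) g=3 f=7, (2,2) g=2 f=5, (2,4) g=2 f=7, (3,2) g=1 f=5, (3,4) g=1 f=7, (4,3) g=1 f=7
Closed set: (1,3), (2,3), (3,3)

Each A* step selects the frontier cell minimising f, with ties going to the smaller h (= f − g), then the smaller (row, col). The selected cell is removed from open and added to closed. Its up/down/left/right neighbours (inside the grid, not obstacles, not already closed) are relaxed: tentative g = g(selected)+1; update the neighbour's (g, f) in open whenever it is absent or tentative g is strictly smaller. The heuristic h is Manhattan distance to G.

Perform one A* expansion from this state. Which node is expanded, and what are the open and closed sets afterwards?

step 1: expand (1,2) (f=5, h=2) → closed; open now [(0,2) g=4 f=7, (0,3) g=3 f=7, (1,1) g=4 f=5, (1,4) g=3 f=7, (2,2) g=2 f=5, (2,4) g=2 f=7, (3,2) g=1 f=5, (3,4) g=1 f=7, (4,3) g=1 f=7]

expanded=(1,2); open=[(0,2) g=4 f=7, (0,3) g=3 f=7, (1,1) g=4 f=5, (1,4) g=3 f=7, (2,2) g=2 f=5, (2,4) g=2 f=7, (3,2) g=1 f=5, (3,4) g=1 f=7, (4,3) g=1 f=7]; closed=[(1,2), (1,3), (2,3), (3,3)]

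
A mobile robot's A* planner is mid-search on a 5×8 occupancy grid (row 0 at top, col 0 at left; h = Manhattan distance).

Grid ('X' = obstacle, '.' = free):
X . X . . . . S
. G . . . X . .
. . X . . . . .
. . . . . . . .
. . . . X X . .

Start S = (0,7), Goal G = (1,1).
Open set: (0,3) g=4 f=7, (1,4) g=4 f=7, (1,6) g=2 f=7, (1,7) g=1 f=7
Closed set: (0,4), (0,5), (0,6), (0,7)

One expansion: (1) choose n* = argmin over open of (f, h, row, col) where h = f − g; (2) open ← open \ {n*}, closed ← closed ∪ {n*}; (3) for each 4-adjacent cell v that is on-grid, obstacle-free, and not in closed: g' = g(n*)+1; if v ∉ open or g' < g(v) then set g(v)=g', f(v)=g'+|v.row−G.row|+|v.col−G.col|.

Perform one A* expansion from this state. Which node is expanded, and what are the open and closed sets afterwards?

expanded=(0,3); open=[(1,3) g=5 f=7, (1,4) g=4 f=7, (1,6) g=2 f=7, (1,7) g=1 f=7]; closed=[(0,3), (0,4), (0,5), (0,6), (0,7)]

step 1: expand (0,3) (f=7, h=3) → closed; open now [(1,3) g=5 f=7, (1,4) g=4 f=7, (1,6) g=2 f=7, (1,7) g=1 f=7]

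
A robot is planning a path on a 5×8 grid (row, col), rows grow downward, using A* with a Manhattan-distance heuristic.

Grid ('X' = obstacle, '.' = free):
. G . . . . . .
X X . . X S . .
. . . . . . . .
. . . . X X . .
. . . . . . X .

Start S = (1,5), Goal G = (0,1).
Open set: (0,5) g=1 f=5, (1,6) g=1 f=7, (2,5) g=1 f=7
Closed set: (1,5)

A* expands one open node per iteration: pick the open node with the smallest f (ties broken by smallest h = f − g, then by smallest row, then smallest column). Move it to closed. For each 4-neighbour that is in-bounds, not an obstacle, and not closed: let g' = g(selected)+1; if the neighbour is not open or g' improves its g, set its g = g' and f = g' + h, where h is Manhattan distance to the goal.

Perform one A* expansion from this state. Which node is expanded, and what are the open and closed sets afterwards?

step 1: expand (0,5) (f=5, h=4) → closed; open now [(0,4) g=2 f=5, (0,6) g=2 f=7, (1,6) g=1 f=7, (2,5) g=1 f=7]

expanded=(0,5); open=[(0,4) g=2 f=5, (0,6) g=2 f=7, (1,6) g=1 f=7, (2,5) g=1 f=7]; closed=[(0,5), (1,5)]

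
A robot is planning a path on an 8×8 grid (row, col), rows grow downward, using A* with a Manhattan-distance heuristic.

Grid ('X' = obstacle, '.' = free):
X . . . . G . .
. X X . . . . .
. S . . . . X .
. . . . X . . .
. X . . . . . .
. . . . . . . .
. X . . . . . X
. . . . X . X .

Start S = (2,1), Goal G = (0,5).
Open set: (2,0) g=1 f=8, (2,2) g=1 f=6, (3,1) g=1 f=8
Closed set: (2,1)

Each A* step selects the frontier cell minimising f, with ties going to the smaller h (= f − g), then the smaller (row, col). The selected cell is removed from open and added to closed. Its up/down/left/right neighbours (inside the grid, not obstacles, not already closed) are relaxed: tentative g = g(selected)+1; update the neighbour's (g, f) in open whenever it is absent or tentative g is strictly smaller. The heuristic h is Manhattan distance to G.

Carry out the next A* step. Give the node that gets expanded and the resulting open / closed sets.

expanded=(2,2); open=[(2,0) g=1 f=8, (2,3) g=2 f=6, (3,1) g=1 f=8, (3,2) g=2 f=8]; closed=[(2,1), (2,2)]

step 1: expand (2,2) (f=6, h=5) → closed; open now [(2,0) g=1 f=8, (2,3) g=2 f=6, (3,1) g=1 f=8, (3,2) g=2 f=8]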